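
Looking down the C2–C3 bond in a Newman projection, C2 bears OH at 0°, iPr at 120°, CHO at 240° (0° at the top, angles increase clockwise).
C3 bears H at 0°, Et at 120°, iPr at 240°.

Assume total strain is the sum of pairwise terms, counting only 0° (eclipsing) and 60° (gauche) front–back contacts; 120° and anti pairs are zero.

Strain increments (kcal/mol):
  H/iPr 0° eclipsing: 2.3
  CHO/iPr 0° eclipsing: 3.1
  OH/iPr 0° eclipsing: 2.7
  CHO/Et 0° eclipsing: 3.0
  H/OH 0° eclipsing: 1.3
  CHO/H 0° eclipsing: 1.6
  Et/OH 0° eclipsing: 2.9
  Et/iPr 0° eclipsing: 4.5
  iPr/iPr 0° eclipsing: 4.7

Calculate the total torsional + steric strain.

This conformer (eclipsed): OH–H eclipsed, iPr–Et eclipsed, CHO–iPr eclipsed; 1.3 + 4.5 + 3.1 = 8.9 kcal/mol.

8.9 kcal/mol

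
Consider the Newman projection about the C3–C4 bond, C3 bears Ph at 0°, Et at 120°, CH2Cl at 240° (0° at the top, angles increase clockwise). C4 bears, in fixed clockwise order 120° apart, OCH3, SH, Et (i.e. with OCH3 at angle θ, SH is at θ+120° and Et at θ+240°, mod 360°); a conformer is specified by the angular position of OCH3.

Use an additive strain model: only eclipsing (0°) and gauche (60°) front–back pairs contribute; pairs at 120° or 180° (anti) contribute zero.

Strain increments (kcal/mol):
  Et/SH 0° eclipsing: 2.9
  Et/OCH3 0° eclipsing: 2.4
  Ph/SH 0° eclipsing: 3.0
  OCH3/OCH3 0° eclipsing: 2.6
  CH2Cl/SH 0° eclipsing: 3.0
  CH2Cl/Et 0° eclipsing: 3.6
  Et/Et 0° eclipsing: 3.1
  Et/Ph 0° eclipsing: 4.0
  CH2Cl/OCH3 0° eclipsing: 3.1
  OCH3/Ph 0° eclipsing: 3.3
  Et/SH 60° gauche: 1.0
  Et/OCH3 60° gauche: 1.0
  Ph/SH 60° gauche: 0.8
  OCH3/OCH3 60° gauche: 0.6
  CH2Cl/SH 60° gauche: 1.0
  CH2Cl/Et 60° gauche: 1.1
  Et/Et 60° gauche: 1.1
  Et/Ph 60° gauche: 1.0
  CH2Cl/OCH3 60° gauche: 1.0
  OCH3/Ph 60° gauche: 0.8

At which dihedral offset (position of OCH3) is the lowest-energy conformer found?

300°

OCH3 at 0° (eclipsed): Ph(0°)/OCH3(0°) eclipsed 3.3; Et(120°)/SH(120°) eclipsed 2.9; CH2Cl(240°)/Et(240°) eclipsed 3.6 → 9.8 kcal/mol.
OCH3 at 60° (staggered): Ph(0°)/OCH3(60°) gauche 0.8; Ph(0°)/Et(300°) gauche 1.0; Et(120°)/OCH3(60°) gauche 1.0; Et(120°)/SH(180°) gauche 1.0; CH2Cl(240°)/SH(180°) gauche 1.0; CH2Cl(240°)/Et(300°) gauche 1.1 → 5.9 kcal/mol.
OCH3 at 120° (eclipsed): Ph(0°)/Et(0°) eclipsed 4.0; Et(120°)/OCH3(120°) eclipsed 2.4; CH2Cl(240°)/SH(240°) eclipsed 3.0 → 9.4 kcal/mol.
OCH3 at 180° (staggered): Ph(0°)/SH(300°) gauche 0.8; Ph(0°)/Et(60°) gauche 1.0; Et(120°)/OCH3(180°) gauche 1.0; Et(120°)/Et(60°) gauche 1.1; CH2Cl(240°)/OCH3(180°) gauche 1.0; CH2Cl(240°)/SH(300°) gauche 1.0 → 5.9 kcal/mol.
OCH3 at 240° (eclipsed): Ph(0°)/SH(0°) eclipsed 3.0; Et(120°)/Et(120°) eclipsed 3.1; CH2Cl(240°)/OCH3(240°) eclipsed 3.1 → 9.2 kcal/mol.
OCH3 at 300° (staggered): Ph(0°)/OCH3(300°) gauche 0.8; Ph(0°)/SH(60°) gauche 0.8; Et(120°)/SH(60°) gauche 1.0; Et(120°)/Et(180°) gauche 1.1; CH2Cl(240°)/OCH3(300°) gauche 1.0; CH2Cl(240°)/Et(180°) gauche 1.1 → 5.8 kcal/mol.
The minimum (5.8 kcal/mol) occurs with OCH3 at 300°.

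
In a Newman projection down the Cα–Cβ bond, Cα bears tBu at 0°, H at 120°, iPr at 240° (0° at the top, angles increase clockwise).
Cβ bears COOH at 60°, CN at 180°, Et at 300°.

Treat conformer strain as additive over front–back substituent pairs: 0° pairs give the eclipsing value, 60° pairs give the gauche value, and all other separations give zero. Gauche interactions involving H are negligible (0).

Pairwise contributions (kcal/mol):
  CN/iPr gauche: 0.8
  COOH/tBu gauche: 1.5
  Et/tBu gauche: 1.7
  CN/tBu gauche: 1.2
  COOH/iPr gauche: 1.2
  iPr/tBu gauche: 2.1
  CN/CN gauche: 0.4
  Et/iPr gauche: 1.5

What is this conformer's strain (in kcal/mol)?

5.5 kcal/mol

This conformer (staggered): tBu(0°)/COOH(60°) gauche 1.5; tBu(0°)/Et(300°) gauche 1.7; iPr(240°)/CN(180°) gauche 0.8; iPr(240°)/Et(300°) gauche 1.5 → 5.5 kcal/mol.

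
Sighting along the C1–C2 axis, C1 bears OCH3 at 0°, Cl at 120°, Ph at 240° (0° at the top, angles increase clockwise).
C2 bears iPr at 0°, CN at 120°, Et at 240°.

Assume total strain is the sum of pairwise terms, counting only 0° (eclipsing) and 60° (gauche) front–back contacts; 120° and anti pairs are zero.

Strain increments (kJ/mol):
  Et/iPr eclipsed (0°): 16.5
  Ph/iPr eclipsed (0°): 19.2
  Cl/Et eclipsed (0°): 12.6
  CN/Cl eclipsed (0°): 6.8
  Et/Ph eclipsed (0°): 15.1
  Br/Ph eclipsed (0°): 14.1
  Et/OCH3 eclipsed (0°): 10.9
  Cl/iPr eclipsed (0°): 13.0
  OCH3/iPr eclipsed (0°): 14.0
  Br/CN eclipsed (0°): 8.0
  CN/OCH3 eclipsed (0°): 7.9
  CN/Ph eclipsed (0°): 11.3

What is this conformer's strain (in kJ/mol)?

This conformer (eclipsed): OCH3–iPr eclipsed, Cl–CN eclipsed, Ph–Et eclipsed; 14.0 + 6.8 + 15.1 = 35.9 kJ/mol.

35.9 kJ/mol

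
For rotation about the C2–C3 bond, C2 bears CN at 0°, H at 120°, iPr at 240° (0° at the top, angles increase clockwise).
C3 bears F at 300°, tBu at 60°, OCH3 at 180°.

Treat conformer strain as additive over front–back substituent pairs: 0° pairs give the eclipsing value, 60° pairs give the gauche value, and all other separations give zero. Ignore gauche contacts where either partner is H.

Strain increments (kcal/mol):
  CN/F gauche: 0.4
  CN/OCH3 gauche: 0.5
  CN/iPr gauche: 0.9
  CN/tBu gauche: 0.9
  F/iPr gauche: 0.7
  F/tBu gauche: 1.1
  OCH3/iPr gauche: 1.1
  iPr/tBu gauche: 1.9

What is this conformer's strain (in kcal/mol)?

3.1 kcal/mol

This conformer is staggered. CN at 0° is gauche with F at 300° (0.4); CN at 0° is gauche with tBu at 60° (0.9); iPr at 240° is gauche with F at 300° (0.7); iPr at 240° is gauche with OCH3 at 180° (1.1). Total 3.1 kcal/mol.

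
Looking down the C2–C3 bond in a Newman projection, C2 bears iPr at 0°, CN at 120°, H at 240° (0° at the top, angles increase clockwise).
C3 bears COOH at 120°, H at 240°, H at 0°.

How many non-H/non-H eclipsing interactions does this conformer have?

Non-H eclipsing pairs: CN(120°)/COOH(120°) — 1 interaction.

1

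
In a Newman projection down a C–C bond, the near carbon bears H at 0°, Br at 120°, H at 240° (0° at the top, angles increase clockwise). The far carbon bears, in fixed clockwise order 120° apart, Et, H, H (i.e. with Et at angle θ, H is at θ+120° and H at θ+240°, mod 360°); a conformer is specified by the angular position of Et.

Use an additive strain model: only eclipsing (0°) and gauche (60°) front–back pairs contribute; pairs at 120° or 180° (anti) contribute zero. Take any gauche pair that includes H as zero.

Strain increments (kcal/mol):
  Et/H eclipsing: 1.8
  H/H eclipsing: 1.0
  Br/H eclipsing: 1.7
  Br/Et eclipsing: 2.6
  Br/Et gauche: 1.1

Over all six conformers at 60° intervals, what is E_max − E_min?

4.6 kcal/mol

Et at 0° (eclipsed): H–Et eclipsed, Br–H eclipsed, H–H eclipsed; 1.8 + 1.7 + 1.0 = 4.5 kcal/mol.
Et at 60° (staggered): Br–Et gauche; 1.1 = 1.1 kcal/mol.
Et at 120° (eclipsed): H–H eclipsed, Br–Et eclipsed, H–H eclipsed; 1.0 + 2.6 + 1.0 = 4.6 kcal/mol.
Et at 180° (staggered): Br–Et gauche; 1.1 = 1.1 kcal/mol.
Et at 240° (eclipsed): H–H eclipsed, Br–H eclipsed, H–Et eclipsed; 1.0 + 1.7 + 1.8 = 4.5 kcal/mol.
Et at 300° (staggered): no non-H gauche contacts → 0.0 kcal/mol.
Max at 120° (4.6 kcal/mol), min at 300° (0.0 kcal/mol); barrier = 4.6 kcal/mol.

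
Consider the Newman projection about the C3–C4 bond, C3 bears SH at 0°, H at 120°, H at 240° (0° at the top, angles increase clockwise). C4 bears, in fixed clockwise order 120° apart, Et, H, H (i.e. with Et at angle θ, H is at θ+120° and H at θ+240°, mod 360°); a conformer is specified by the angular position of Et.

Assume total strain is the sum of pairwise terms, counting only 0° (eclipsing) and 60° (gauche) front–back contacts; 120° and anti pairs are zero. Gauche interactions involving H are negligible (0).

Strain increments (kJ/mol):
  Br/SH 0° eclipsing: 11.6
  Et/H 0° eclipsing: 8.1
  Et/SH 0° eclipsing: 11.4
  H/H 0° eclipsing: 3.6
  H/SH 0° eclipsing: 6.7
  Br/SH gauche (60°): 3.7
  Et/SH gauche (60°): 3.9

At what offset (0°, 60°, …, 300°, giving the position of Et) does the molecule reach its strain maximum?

0°

Et at 0° (eclipsed): SH–Et eclipsed, H–H eclipsed, H–H eclipsed; 11.4 + 3.6 + 3.6 = 18.6 kJ/mol.
Et at 60° (staggered): SH–Et gauche; 3.9 = 3.9 kJ/mol.
Et at 120° (eclipsed): SH–H eclipsed, H–Et eclipsed, H–H eclipsed; 6.7 + 8.1 + 3.6 = 18.4 kJ/mol.
Et at 180° (staggered): no non-H gauche contacts → 0.0 kJ/mol.
Et at 240° (eclipsed): SH–H eclipsed, H–H eclipsed, H–Et eclipsed; 6.7 + 3.6 + 8.1 = 18.4 kJ/mol.
Et at 300° (staggered): SH–Et gauche; 3.9 = 3.9 kJ/mol.
The maximum (18.6 kJ/mol) occurs with Et at 0°.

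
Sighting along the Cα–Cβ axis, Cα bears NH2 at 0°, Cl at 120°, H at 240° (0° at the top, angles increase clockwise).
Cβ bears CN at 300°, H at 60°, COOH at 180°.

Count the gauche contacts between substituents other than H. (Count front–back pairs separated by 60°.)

2

Non-H gauche pairs: NH2(0°)/CN(300°); Cl(120°)/COOH(180°) — 2 interactions.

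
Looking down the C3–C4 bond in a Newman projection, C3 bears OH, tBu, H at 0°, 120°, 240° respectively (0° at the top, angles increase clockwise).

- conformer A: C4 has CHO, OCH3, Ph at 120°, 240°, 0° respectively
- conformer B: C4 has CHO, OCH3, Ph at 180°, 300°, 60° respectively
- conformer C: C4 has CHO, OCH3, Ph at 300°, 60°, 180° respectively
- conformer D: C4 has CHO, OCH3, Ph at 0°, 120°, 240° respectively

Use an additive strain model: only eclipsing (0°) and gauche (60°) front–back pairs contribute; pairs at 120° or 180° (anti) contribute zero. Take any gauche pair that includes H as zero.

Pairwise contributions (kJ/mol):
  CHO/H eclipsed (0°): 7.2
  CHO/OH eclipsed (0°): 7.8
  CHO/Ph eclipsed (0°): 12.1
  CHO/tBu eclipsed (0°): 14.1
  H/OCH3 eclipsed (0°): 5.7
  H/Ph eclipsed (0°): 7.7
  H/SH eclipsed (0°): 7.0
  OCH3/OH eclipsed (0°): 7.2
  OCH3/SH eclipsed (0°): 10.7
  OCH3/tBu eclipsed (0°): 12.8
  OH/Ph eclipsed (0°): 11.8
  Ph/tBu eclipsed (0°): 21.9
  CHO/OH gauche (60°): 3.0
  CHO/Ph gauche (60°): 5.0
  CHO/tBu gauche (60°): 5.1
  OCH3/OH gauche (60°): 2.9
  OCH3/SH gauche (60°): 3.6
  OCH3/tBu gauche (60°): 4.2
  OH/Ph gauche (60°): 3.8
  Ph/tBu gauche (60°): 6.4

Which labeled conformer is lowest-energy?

A (eclipsed): OH(0°)/Ph(0°) eclipsed 11.8; tBu(120°)/CHO(120°) eclipsed 14.1; H(240°)/OCH3(240°) eclipsed 5.7 → 31.6 kJ/mol.
B (staggered): OH(0°)/OCH3(300°) gauche 2.9; OH(0°)/Ph(60°) gauche 3.8; tBu(120°)/CHO(180°) gauche 5.1; tBu(120°)/Ph(60°) gauche 6.4 → 18.2 kJ/mol.
C (staggered): OH(0°)/CHO(300°) gauche 3.0; OH(0°)/OCH3(60°) gauche 2.9; tBu(120°)/OCH3(60°) gauche 4.2; tBu(120°)/Ph(180°) gauche 6.4 → 16.5 kJ/mol.
D (eclipsed): OH(0°)/CHO(0°) eclipsed 7.8; tBu(120°)/OCH3(120°) eclipsed 12.8; H(240°)/Ph(240°) eclipsed 7.7 → 28.3 kJ/mol.
C has the lowest total (16.5 kJ/mol).

C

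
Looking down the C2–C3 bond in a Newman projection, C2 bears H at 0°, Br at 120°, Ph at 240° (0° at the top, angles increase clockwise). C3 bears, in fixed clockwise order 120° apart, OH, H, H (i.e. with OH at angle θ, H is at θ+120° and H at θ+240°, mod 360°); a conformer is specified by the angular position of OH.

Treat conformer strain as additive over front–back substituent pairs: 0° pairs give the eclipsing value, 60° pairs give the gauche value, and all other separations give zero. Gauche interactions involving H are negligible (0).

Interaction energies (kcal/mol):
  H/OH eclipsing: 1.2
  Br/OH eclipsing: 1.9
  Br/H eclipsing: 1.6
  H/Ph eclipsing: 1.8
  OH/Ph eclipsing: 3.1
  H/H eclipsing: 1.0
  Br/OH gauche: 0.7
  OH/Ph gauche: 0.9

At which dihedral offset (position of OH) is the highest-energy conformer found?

OH at 0° (eclipsed): H(0°)/OH(0°) eclipsed 1.2; Br(120°)/H(120°) eclipsed 1.6; Ph(240°)/H(240°) eclipsed 1.8 → 4.6 kcal/mol.
OH at 60° (staggered): Br(120°)/OH(60°) gauche 0.7 → 0.7 kcal/mol.
OH at 120° (eclipsed): H(0°)/H(0°) eclipsed 1.0; Br(120°)/OH(120°) eclipsed 1.9; Ph(240°)/H(240°) eclipsed 1.8 → 4.7 kcal/mol.
OH at 180° (staggered): Br(120°)/OH(180°) gauche 0.7; Ph(240°)/OH(180°) gauche 0.9 → 1.6 kcal/mol.
OH at 240° (eclipsed): H(0°)/H(0°) eclipsed 1.0; Br(120°)/H(120°) eclipsed 1.6; Ph(240°)/OH(240°) eclipsed 3.1 → 5.7 kcal/mol.
OH at 300° (staggered): Ph(240°)/OH(300°) gauche 0.9 → 0.9 kcal/mol.
The maximum (5.7 kcal/mol) occurs with OH at 240°.

240°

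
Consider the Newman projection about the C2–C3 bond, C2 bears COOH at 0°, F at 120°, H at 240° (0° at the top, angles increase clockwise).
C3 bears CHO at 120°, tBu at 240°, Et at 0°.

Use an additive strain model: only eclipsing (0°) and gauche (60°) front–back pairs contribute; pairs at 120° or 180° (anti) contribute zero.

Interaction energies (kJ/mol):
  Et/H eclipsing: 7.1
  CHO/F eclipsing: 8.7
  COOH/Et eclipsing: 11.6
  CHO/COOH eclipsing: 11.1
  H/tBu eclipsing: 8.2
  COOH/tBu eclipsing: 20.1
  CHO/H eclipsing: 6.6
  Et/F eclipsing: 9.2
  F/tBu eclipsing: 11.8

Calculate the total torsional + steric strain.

This conformer (eclipsed): COOH–Et eclipsed, F–CHO eclipsed, H–tBu eclipsed; 11.6 + 8.7 + 8.2 = 28.5 kJ/mol.

28.5 kJ/mol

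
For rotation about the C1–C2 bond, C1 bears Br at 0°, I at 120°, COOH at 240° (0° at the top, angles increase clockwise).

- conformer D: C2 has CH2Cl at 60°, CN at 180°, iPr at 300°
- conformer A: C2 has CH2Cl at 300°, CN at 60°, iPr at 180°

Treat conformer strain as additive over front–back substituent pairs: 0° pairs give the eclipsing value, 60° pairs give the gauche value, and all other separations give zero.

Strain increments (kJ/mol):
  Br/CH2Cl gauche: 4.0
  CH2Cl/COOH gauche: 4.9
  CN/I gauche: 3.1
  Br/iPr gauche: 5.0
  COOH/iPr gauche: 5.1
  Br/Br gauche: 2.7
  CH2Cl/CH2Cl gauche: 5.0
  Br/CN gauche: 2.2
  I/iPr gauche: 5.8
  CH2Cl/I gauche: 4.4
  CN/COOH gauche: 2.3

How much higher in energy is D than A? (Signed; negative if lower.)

D (staggered): Br–CH2Cl gauche, Br–iPr gauche, I–CH2Cl gauche, I–CN gauche, COOH–CN gauche, COOH–iPr gauche; 4.0 + 5.0 + 4.4 + 3.1 + 2.3 + 5.1 = 23.9 kJ/mol.
A (staggered): Br–CH2Cl gauche, Br–CN gauche, I–CN gauche, I–iPr gauche, COOH–CH2Cl gauche, COOH–iPr gauche; 4.0 + 2.2 + 3.1 + 5.8 + 4.9 + 5.1 = 25.1 kJ/mol.
E(D) − E(A) = 23.9 − 25.1 = -1.2 kJ/mol.

-1.2 kJ/mol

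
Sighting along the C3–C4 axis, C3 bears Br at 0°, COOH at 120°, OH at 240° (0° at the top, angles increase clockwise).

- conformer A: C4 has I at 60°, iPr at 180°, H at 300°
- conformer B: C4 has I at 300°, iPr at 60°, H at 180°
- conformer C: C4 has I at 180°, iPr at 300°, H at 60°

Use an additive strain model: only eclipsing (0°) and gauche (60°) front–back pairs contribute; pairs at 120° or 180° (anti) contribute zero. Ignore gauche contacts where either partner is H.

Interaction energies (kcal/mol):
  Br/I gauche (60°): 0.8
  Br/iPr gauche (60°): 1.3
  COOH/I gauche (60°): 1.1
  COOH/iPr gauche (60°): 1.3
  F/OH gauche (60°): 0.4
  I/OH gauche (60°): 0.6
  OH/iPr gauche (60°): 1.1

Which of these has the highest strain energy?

A (staggered): Br(0°)/I(60°) gauche 0.8; COOH(120°)/I(60°) gauche 1.1; COOH(120°)/iPr(180°) gauche 1.3; OH(240°)/iPr(180°) gauche 1.1 → 4.3 kcal/mol.
B (staggered): Br(0°)/I(300°) gauche 0.8; Br(0°)/iPr(60°) gauche 1.3; COOH(120°)/iPr(60°) gauche 1.3; OH(240°)/I(300°) gauche 0.6 → 4.0 kcal/mol.
C (staggered): Br(0°)/iPr(300°) gauche 1.3; COOH(120°)/I(180°) gauche 1.1; OH(240°)/I(180°) gauche 0.6; OH(240°)/iPr(300°) gauche 1.1 → 4.1 kcal/mol.
A has the highest total (4.3 kcal/mol).

A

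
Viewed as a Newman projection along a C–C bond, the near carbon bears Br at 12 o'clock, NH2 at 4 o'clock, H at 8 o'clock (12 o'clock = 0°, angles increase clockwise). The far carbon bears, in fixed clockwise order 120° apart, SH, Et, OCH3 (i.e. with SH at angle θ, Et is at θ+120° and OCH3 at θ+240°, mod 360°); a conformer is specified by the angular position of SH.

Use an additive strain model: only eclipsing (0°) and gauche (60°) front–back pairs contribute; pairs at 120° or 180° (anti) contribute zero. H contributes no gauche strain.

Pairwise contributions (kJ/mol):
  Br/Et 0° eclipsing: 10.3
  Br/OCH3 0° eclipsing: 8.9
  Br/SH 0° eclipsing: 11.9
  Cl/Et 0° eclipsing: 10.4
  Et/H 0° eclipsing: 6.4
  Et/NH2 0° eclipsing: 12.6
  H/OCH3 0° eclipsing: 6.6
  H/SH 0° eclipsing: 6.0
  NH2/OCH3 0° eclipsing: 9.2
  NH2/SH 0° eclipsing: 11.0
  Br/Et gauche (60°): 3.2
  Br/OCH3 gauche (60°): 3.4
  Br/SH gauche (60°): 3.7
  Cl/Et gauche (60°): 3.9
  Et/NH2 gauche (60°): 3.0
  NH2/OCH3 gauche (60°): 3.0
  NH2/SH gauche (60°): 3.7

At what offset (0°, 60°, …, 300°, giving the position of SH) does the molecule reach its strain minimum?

SH at 0° (eclipsed): Br–SH eclipsed, NH2–Et eclipsed, H–OCH3 eclipsed; 11.9 + 12.6 + 6.6 = 31.1 kJ/mol.
SH at 60° (staggered): Br–SH gauche, Br–OCH3 gauche, NH2–SH gauche, NH2–Et gauche; 3.7 + 3.4 + 3.7 + 3.0 = 13.8 kJ/mol.
SH at 120° (eclipsed): Br–OCH3 eclipsed, NH2–SH eclipsed, H–Et eclipsed; 8.9 + 11.0 + 6.4 = 26.3 kJ/mol.
SH at 180° (staggered): Br–Et gauche, Br–OCH3 gauche, NH2–SH gauche, NH2–OCH3 gauche; 3.2 + 3.4 + 3.7 + 3.0 = 13.3 kJ/mol.
SH at 240° (eclipsed): Br–Et eclipsed, NH2–OCH3 eclipsed, H–SH eclipsed; 10.3 + 9.2 + 6.0 = 25.5 kJ/mol.
SH at 300° (staggered): Br–SH gauche, Br–Et gauche, NH2–Et gauche, NH2–OCH3 gauche; 3.7 + 3.2 + 3.0 + 3.0 = 12.9 kJ/mol.
The minimum (12.9 kJ/mol) occurs with SH at 300°.

300°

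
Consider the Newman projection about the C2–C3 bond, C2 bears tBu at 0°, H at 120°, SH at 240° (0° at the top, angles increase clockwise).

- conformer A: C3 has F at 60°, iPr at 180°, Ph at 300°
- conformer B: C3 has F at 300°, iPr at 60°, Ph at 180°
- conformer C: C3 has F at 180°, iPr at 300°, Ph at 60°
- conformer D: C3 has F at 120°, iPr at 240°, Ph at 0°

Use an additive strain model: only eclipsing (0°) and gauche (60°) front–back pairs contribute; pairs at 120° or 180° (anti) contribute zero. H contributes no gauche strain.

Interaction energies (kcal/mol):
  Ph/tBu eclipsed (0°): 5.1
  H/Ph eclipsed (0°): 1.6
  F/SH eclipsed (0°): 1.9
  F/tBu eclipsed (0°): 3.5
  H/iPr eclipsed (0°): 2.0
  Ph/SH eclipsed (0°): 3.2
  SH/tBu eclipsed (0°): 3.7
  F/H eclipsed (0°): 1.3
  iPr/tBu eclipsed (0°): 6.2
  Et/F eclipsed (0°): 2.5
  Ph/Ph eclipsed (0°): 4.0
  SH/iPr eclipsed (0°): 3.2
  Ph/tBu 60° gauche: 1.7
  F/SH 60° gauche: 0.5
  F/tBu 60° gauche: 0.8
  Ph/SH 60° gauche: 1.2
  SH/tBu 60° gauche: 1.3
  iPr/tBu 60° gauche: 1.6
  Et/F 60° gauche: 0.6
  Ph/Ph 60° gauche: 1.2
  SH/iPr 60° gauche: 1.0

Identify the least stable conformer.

A (staggered): tBu(0°)/F(60°) gauche 0.8; tBu(0°)/Ph(300°) gauche 1.7; SH(240°)/iPr(180°) gauche 1.0; SH(240°)/Ph(300°) gauche 1.2 → 4.7 kcal/mol.
B (staggered): tBu(0°)/F(300°) gauche 0.8; tBu(0°)/iPr(60°) gauche 1.6; SH(240°)/F(300°) gauche 0.5; SH(240°)/Ph(180°) gauche 1.2 → 4.1 kcal/mol.
C (staggered): tBu(0°)/iPr(300°) gauche 1.6; tBu(0°)/Ph(60°) gauche 1.7; SH(240°)/F(180°) gauche 0.5; SH(240°)/iPr(300°) gauche 1.0 → 4.8 kcal/mol.
D (eclipsed): tBu(0°)/Ph(0°) eclipsed 5.1; H(120°)/F(120°) eclipsed 1.3; SH(240°)/iPr(240°) eclipsed 3.2 → 9.6 kcal/mol.
D has the highest total (9.6 kcal/mol).

D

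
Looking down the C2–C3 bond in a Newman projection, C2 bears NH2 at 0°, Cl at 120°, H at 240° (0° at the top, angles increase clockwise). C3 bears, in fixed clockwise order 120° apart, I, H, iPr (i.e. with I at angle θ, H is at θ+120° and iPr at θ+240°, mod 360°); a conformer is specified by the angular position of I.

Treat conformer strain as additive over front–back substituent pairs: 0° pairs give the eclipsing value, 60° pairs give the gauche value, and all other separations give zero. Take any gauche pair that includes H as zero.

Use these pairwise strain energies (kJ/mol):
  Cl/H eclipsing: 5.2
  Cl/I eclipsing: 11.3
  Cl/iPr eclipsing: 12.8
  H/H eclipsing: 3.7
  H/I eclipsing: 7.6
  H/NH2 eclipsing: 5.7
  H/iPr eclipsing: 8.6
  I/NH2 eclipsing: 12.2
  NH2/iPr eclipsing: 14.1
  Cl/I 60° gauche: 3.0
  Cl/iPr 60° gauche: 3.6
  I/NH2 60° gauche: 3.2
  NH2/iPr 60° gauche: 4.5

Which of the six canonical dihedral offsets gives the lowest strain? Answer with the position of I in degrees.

300°

I at 0° (eclipsed): NH2(0°)/I(0°) eclipsed 12.2; Cl(120°)/H(120°) eclipsed 5.2; H(240°)/iPr(240°) eclipsed 8.6 → 26.0 kJ/mol.
I at 60° (staggered): NH2(0°)/I(60°) gauche 3.2; NH2(0°)/iPr(300°) gauche 4.5; Cl(120°)/I(60°) gauche 3.0 → 10.7 kJ/mol.
I at 120° (eclipsed): NH2(0°)/iPr(0°) eclipsed 14.1; Cl(120°)/I(120°) eclipsed 11.3; H(240°)/H(240°) eclipsed 3.7 → 29.1 kJ/mol.
I at 180° (staggered): NH2(0°)/iPr(60°) gauche 4.5; Cl(120°)/I(180°) gauche 3.0; Cl(120°)/iPr(60°) gauche 3.6 → 11.1 kJ/mol.
I at 240° (eclipsed): NH2(0°)/H(0°) eclipsed 5.7; Cl(120°)/iPr(120°) eclipsed 12.8; H(240°)/I(240°) eclipsed 7.6 → 26.1 kJ/mol.
I at 300° (staggered): NH2(0°)/I(300°) gauche 3.2; Cl(120°)/iPr(180°) gauche 3.6 → 6.8 kJ/mol.
The minimum (6.8 kJ/mol) occurs with I at 300°.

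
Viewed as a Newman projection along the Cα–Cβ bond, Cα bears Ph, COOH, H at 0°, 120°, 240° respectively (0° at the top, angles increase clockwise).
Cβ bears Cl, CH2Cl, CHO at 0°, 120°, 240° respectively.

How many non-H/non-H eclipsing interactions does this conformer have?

2

Non-H eclipsing pairs: Ph(0°)/Cl(0°); COOH(120°)/CH2Cl(120°) — 2 interactions.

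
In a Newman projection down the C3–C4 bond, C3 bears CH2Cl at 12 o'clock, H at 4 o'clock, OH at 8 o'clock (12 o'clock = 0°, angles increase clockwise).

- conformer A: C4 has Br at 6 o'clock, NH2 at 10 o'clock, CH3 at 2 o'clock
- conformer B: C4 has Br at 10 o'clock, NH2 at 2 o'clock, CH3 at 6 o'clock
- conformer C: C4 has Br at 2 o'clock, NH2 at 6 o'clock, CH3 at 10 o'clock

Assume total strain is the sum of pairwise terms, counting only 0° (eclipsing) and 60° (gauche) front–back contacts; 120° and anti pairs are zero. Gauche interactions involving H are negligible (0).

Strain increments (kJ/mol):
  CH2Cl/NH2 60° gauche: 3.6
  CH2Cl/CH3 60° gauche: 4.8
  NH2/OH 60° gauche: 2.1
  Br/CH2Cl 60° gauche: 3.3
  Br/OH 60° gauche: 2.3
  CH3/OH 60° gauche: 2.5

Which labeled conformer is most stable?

B

A is staggered. CH2Cl at 0° is gauche with NH2 at 300° (3.6); CH2Cl at 0° is gauche with CH3 at 60° (4.8); OH at 240° is gauche with Br at 180° (2.3); OH at 240° is gauche with NH2 at 300° (2.1). Total 12.8 kJ/mol.
B is staggered. CH2Cl at 0° is gauche with Br at 300° (3.3); CH2Cl at 0° is gauche with NH2 at 60° (3.6); OH at 240° is gauche with Br at 300° (2.3); OH at 240° is gauche with CH3 at 180° (2.5). Total 11.7 kJ/mol.
C is staggered. CH2Cl at 0° is gauche with Br at 60° (3.3); CH2Cl at 0° is gauche with CH3 at 300° (4.8); OH at 240° is gauche with NH2 at 180° (2.1); OH at 240° is gauche with CH3 at 300° (2.5). Total 12.7 kJ/mol.
B has the lowest total (11.7 kJ/mol).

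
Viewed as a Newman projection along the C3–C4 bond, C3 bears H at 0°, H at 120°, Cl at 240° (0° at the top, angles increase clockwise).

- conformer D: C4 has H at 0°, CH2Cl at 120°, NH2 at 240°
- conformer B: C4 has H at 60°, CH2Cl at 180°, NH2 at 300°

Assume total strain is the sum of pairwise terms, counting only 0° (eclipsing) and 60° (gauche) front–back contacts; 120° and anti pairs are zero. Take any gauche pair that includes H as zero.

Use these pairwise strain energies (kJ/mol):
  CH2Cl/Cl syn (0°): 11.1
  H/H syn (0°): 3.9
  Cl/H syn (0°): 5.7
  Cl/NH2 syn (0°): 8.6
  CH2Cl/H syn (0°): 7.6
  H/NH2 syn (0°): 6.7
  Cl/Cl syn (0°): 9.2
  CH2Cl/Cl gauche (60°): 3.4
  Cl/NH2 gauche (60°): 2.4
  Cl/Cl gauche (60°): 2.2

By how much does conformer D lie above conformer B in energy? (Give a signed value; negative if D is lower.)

+14.3 kJ/mol

D is eclipsed. H at 0° is eclipsed with H at 0° (3.9); H at 120° is eclipsed with CH2Cl at 120° (7.6); Cl at 240° is eclipsed with NH2 at 240° (8.6). Total 20.1 kJ/mol.
B is staggered. Cl at 240° is gauche with CH2Cl at 180° (3.4); Cl at 240° is gauche with NH2 at 300° (2.4). Total 5.8 kJ/mol.
E(D) − E(B) = 20.1 − 5.8 = +14.3 kJ/mol.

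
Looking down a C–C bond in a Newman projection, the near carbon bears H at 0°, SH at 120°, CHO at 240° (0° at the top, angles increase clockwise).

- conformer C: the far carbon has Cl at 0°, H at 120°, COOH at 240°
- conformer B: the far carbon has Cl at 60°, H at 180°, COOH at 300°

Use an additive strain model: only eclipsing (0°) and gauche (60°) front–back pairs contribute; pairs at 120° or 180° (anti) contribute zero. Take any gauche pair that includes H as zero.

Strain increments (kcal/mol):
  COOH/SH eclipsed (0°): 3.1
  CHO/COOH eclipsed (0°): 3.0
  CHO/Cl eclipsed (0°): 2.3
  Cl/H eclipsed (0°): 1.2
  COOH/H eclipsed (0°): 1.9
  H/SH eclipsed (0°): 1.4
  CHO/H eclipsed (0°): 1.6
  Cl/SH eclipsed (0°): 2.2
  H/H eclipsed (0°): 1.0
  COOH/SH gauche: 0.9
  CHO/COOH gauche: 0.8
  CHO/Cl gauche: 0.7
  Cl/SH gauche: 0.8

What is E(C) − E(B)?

+4.0 kcal/mol

C (eclipsed): H–Cl eclipsed, SH–H eclipsed, CHO–COOH eclipsed; 1.2 + 1.4 + 3.0 = 5.6 kcal/mol.
B (staggered): SH–Cl gauche, CHO–COOH gauche; 0.8 + 0.8 = 1.6 kcal/mol.
E(C) − E(B) = 5.6 − 1.6 = +4.0 kcal/mol.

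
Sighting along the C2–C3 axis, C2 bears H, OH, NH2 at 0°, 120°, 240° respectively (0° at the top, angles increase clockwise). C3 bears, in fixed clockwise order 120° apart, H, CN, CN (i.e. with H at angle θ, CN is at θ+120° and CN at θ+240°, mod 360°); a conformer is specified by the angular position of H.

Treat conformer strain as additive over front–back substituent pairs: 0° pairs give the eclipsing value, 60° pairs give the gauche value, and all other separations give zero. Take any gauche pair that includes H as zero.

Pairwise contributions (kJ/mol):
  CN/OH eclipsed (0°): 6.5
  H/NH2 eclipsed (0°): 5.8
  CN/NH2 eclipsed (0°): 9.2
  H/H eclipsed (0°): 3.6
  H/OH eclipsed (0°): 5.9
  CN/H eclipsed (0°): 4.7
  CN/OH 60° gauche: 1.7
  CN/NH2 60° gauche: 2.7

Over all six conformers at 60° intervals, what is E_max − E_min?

15.4 kJ/mol

H at 0° (eclipsed): H–H eclipsed, OH–CN eclipsed, NH2–CN eclipsed; 3.6 + 6.5 + 9.2 = 19.3 kJ/mol.
H at 60° (staggered): OH–CN gauche, NH2–CN gauche, NH2–CN gauche; 1.7 + 2.7 + 2.7 = 7.1 kJ/mol.
H at 120° (eclipsed): H–CN eclipsed, OH–H eclipsed, NH2–CN eclipsed; 4.7 + 5.9 + 9.2 = 19.8 kJ/mol.
H at 180° (staggered): OH–CN gauche, NH2–CN gauche; 1.7 + 2.7 = 4.4 kJ/mol.
H at 240° (eclipsed): H–CN eclipsed, OH–CN eclipsed, NH2–H eclipsed; 4.7 + 6.5 + 5.8 = 17.0 kJ/mol.
H at 300° (staggered): OH–CN gauche, OH–CN gauche, NH2–CN gauche; 1.7 + 1.7 + 2.7 = 6.1 kJ/mol.
Max at 120° (19.8 kJ/mol), min at 180° (4.4 kJ/mol); barrier = 15.4 kJ/mol.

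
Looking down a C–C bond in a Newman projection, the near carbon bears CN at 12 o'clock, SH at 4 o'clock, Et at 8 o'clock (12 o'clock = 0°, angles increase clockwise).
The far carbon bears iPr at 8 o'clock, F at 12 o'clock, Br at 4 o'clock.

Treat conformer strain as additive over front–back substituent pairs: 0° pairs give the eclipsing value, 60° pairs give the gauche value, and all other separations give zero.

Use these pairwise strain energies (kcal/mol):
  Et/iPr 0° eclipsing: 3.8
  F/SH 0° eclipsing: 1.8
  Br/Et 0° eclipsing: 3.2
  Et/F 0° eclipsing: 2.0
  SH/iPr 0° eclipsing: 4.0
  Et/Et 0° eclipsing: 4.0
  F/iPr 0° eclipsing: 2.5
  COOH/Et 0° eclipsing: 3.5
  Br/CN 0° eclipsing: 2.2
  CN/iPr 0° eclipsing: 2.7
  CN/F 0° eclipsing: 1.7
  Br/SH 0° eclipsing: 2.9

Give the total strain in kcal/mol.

This conformer (eclipsed): CN(0°)/F(0°) eclipsed 1.7; SH(120°)/Br(120°) eclipsed 2.9; Et(240°)/iPr(240°) eclipsed 3.8 → 8.4 kcal/mol.

8.4 kcal/mol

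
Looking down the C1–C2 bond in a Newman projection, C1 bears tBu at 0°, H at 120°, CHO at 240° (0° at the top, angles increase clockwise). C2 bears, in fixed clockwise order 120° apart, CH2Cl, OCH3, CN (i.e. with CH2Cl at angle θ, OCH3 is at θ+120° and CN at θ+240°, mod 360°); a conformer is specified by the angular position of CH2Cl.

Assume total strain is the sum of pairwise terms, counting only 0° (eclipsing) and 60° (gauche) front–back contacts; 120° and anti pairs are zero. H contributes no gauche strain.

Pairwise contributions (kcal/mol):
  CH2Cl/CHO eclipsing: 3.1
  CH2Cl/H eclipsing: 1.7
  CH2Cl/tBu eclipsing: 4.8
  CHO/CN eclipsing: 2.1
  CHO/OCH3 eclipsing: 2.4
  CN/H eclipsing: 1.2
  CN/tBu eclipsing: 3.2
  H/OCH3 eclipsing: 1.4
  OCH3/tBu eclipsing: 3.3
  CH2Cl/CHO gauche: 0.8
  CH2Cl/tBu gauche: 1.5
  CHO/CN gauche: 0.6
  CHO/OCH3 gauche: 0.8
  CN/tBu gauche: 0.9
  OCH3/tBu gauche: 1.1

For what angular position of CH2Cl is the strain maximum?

0°

CH2Cl at 0° is eclipsed. tBu at 0° is eclipsed with CH2Cl at 0° (4.8); H at 120° is eclipsed with OCH3 at 120° (1.4); CHO at 240° is eclipsed with CN at 240° (2.1). Total 8.3 kcal/mol.
CH2Cl at 60° is staggered. tBu at 0° is gauche with CH2Cl at 60° (1.5); tBu at 0° is gauche with CN at 300° (0.9); CHO at 240° is gauche with OCH3 at 180° (0.8); CHO at 240° is gauche with CN at 300° (0.6). Total 3.8 kcal/mol.
CH2Cl at 120° is eclipsed. tBu at 0° is eclipsed with CN at 0° (3.2); H at 120° is eclipsed with CH2Cl at 120° (1.7); CHO at 240° is eclipsed with OCH3 at 240° (2.4). Total 7.3 kcal/mol.
CH2Cl at 180° is staggered. tBu at 0° is gauche with OCH3 at 300° (1.1); tBu at 0° is gauche with CN at 60° (0.9); CHO at 240° is gauche with CH2Cl at 180° (0.8); CHO at 240° is gauche with OCH3 at 300° (0.8). Total 3.6 kcal/mol.
CH2Cl at 240° is eclipsed. tBu at 0° is eclipsed with OCH3 at 0° (3.3); H at 120° is eclipsed with CN at 120° (1.2); CHO at 240° is eclipsed with CH2Cl at 240° (3.1). Total 7.6 kcal/mol.
CH2Cl at 300° is staggered. tBu at 0° is gauche with CH2Cl at 300° (1.5); tBu at 0° is gauche with OCH3 at 60° (1.1); CHO at 240° is gauche with CH2Cl at 300° (0.8); CHO at 240° is gauche with CN at 180° (0.6). Total 4.0 kcal/mol.
The maximum (8.3 kcal/mol) occurs with CH2Cl at 0°.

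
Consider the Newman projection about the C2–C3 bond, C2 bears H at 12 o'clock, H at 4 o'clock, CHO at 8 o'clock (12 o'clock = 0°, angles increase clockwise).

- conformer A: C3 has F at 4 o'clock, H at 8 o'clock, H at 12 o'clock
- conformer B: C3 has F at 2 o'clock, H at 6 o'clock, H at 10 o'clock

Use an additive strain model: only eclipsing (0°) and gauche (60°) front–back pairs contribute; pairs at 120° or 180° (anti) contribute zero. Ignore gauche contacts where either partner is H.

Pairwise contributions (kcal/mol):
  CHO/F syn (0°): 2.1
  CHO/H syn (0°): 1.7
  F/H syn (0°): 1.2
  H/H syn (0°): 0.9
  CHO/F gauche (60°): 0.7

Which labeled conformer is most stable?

A (eclipsed): H(0°)/H(0°) eclipsed 0.9; H(120°)/F(120°) eclipsed 1.2; CHO(240°)/H(240°) eclipsed 1.7 → 3.8 kcal/mol.
B (staggered): no non-H gauche contacts → 0.0 kcal/mol.
B has the lowest total (0.0 kcal/mol).

B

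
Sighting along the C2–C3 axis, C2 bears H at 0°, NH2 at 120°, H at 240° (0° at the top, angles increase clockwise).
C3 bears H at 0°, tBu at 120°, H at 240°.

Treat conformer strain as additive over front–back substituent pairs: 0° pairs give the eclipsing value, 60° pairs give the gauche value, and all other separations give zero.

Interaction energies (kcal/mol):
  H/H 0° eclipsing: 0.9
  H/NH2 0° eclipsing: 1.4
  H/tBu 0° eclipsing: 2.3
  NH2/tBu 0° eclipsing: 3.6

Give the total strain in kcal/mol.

This conformer is eclipsed. H at 0° is eclipsed with H at 0° (0.9); NH2 at 120° is eclipsed with tBu at 120° (3.6); H at 240° is eclipsed with H at 240° (0.9). Total 5.4 kcal/mol.

5.4 kcal/mol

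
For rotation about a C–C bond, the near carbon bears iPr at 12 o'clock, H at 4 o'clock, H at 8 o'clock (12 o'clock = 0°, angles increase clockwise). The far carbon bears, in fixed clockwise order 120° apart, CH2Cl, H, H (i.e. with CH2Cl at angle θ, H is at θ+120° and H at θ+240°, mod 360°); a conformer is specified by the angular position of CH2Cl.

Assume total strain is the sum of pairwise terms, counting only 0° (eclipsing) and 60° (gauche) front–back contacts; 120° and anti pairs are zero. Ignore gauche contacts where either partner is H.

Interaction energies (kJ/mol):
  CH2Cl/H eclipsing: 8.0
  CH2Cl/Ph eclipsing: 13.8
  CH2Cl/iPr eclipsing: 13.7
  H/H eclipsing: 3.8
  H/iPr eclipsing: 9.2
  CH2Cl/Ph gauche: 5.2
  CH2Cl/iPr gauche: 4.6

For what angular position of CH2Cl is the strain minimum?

CH2Cl at 0° (eclipsed): iPr–CH2Cl eclipsed, H–H eclipsed, H–H eclipsed; 13.7 + 3.8 + 3.8 = 21.3 kJ/mol.
CH2Cl at 60° (staggered): iPr–CH2Cl gauche; 4.6 = 4.6 kJ/mol.
CH2Cl at 120° (eclipsed): iPr–H eclipsed, H–CH2Cl eclipsed, H–H eclipsed; 9.2 + 8.0 + 3.8 = 21.0 kJ/mol.
CH2Cl at 180° (staggered): no non-H gauche contacts → 0.0 kJ/mol.
CH2Cl at 240° (eclipsed): iPr–H eclipsed, H–H eclipsed, H–CH2Cl eclipsed; 9.2 + 3.8 + 8.0 = 21.0 kJ/mol.
CH2Cl at 300° (staggered): iPr–CH2Cl gauche; 4.6 = 4.6 kJ/mol.
The minimum (0.0 kJ/mol) occurs with CH2Cl at 180°.

180°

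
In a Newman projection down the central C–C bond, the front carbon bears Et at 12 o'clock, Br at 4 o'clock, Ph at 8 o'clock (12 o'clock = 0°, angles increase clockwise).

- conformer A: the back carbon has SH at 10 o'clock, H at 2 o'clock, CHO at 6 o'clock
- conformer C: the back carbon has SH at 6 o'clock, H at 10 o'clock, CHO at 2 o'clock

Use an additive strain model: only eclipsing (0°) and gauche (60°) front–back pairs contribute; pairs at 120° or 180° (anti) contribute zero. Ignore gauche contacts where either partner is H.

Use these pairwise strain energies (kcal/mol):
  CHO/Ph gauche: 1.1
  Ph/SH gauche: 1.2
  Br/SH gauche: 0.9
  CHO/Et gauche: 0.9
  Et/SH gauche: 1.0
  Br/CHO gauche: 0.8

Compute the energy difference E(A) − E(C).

+0.3 kcal/mol

A (staggered): Et(0°)/SH(300°) gauche 1.0; Br(120°)/CHO(180°) gauche 0.8; Ph(240°)/SH(300°) gauche 1.2; Ph(240°)/CHO(180°) gauche 1.1 → 4.1 kcal/mol.
C (staggered): Et(0°)/CHO(60°) gauche 0.9; Br(120°)/SH(180°) gauche 0.9; Br(120°)/CHO(60°) gauche 0.8; Ph(240°)/SH(180°) gauche 1.2 → 3.8 kcal/mol.
E(A) − E(C) = 4.1 − 3.8 = +0.3 kcal/mol.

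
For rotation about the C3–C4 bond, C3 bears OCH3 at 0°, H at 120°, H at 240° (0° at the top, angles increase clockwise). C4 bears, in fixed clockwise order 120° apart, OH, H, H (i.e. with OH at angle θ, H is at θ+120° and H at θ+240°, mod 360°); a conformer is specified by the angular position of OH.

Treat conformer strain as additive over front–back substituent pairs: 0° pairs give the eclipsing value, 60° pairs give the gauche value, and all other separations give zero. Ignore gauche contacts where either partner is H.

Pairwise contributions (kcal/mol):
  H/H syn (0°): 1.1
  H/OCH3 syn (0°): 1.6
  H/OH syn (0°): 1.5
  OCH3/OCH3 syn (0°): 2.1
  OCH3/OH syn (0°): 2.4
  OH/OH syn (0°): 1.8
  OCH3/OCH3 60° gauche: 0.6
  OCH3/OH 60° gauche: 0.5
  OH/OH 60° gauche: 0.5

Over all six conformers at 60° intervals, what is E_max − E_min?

4.6 kcal/mol

OH at 0° (eclipsed): OCH3(0°)/OH(0°) eclipsed 2.4; H(120°)/H(120°) eclipsed 1.1; H(240°)/H(240°) eclipsed 1.1 → 4.6 kcal/mol.
OH at 60° (staggered): OCH3(0°)/OH(60°) gauche 0.5 → 0.5 kcal/mol.
OH at 120° (eclipsed): OCH3(0°)/H(0°) eclipsed 1.6; H(120°)/OH(120°) eclipsed 1.5; H(240°)/H(240°) eclipsed 1.1 → 4.2 kcal/mol.
OH at 180° (staggered): no non-H gauche contacts → 0.0 kcal/mol.
OH at 240° (eclipsed): OCH3(0°)/H(0°) eclipsed 1.6; H(120°)/H(120°) eclipsed 1.1; H(240°)/OH(240°) eclipsed 1.5 → 4.2 kcal/mol.
OH at 300° (staggered): OCH3(0°)/OH(300°) gauche 0.5 → 0.5 kcal/mol.
Max at 0° (4.6 kcal/mol), min at 180° (0.0 kcal/mol); barrier = 4.6 kcal/mol.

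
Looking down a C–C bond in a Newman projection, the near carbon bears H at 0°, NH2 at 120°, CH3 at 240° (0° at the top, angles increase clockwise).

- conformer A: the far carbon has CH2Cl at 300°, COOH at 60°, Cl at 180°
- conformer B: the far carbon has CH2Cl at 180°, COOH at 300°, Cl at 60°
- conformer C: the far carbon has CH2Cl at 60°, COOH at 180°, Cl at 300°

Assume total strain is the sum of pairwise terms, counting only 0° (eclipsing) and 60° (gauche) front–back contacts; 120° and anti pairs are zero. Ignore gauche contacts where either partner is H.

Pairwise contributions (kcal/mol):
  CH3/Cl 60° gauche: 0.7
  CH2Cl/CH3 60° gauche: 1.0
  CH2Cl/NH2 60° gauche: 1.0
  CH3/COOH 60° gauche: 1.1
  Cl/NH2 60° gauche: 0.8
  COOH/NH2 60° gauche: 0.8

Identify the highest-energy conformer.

B

A (staggered): NH2(120°)/COOH(60°) gauche 0.8; NH2(120°)/Cl(180°) gauche 0.8; CH3(240°)/CH2Cl(300°) gauche 1.0; CH3(240°)/Cl(180°) gauche 0.7 → 3.3 kcal/mol.
B (staggered): NH2(120°)/CH2Cl(180°) gauche 1.0; NH2(120°)/Cl(60°) gauche 0.8; CH3(240°)/CH2Cl(180°) gauche 1.0; CH3(240°)/COOH(300°) gauche 1.1 → 3.9 kcal/mol.
C (staggered): NH2(120°)/CH2Cl(60°) gauche 1.0; NH2(120°)/COOH(180°) gauche 0.8; CH3(240°)/COOH(180°) gauche 1.1; CH3(240°)/Cl(300°) gauche 0.7 → 3.6 kcal/mol.
B has the highest total (3.9 kcal/mol).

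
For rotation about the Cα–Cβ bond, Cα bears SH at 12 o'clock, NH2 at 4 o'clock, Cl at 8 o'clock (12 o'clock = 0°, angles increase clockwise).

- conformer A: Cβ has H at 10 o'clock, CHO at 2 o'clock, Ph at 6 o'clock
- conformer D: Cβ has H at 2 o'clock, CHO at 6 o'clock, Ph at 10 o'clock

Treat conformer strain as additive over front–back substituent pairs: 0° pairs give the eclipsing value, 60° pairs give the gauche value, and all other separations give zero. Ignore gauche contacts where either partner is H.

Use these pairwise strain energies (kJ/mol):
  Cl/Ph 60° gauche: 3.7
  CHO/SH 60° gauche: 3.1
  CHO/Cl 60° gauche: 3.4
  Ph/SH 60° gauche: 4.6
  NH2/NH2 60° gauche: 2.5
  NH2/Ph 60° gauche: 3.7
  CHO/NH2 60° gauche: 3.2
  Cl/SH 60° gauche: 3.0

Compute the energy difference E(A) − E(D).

A (staggered): SH–CHO gauche, NH2–CHO gauche, NH2–Ph gauche, Cl–Ph gauche; 3.1 + 3.2 + 3.7 + 3.7 = 13.7 kJ/mol.
D (staggered): SH–Ph gauche, NH2–CHO gauche, Cl–CHO gauche, Cl–Ph gauche; 4.6 + 3.2 + 3.4 + 3.7 = 14.9 kJ/mol.
E(A) − E(D) = 13.7 − 14.9 = -1.2 kJ/mol.

-1.2 kJ/mol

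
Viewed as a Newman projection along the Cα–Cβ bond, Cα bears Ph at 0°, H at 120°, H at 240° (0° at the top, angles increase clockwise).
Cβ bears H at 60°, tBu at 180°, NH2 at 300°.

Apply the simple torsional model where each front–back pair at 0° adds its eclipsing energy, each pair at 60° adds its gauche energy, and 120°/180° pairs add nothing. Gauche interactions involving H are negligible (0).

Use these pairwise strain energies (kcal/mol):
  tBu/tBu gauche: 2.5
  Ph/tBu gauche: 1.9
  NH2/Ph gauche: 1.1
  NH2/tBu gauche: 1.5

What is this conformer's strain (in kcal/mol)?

This conformer (staggered): Ph(0°)/NH2(300°) gauche 1.1 → 1.1 kcal/mol.

1.1 kcal/mol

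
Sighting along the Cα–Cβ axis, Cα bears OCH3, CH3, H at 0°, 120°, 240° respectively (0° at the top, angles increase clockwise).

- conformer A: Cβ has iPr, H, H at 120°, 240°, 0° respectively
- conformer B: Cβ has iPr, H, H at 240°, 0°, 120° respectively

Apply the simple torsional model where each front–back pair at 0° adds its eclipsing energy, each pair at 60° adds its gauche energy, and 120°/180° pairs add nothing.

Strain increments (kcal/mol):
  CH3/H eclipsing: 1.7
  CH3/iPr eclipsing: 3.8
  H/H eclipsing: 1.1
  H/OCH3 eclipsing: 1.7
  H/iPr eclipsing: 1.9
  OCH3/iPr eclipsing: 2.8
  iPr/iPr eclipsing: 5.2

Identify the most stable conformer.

A (eclipsed): OCH3(0°)/H(0°) eclipsed 1.7; CH3(120°)/iPr(120°) eclipsed 3.8; H(240°)/H(240°) eclipsed 1.1 → 6.6 kcal/mol.
B (eclipsed): OCH3(0°)/H(0°) eclipsed 1.7; CH3(120°)/H(120°) eclipsed 1.7; H(240°)/iPr(240°) eclipsed 1.9 → 5.3 kcal/mol.
B has the lowest total (5.3 kcal/mol).

B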